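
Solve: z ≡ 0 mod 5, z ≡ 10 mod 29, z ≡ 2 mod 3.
M = 5 × 29 × 3 = 435. M₁ = 87, y₁ ≡ 3 mod 5. M₂ = 15, y₂ ≡ 2 mod 29. M₃ = 145, y₃ ≡ 1 mod 3. z = 0×87×3 + 10×15×2 + 2×145×1 ≡ 155 mod 435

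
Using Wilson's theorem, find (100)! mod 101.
By Wilson's theorem, (100)! ≡ -1 ≡ 100 mod 101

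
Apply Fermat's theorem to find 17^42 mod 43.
By Fermat's Little Theorem, 17^{42} ≡ 1 mod 43 since 43 is prime and gcd(17, 43) = 1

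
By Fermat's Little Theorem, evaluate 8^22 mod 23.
By Fermat's Little Theorem, 8^{22} ≡ 1 (mod 23) since 23 is prime and gcd(8, 23) = 1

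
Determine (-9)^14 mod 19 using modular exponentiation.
By repeated squaring (mod 19): (-9)^{1}≡10, (-9)^{2}≡5, (-9)^{4}≡6, (-9)^{8}≡17. Then (-9)^{14} = (-9)^{8+4+2} ≡ 17 × 6 × 5 ≡ 16 (mod 19)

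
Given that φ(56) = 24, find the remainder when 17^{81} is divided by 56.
By Euler: 17^{24} ≡ 1 mod 56 since gcd(17, 56) = 1. 81 = 3×24 + 9. So 17^{81} ≡ 17^{9} ≡ 41 mod 56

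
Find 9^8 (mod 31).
By repeated squaring (mod 31): 9^{1}≡9, 9^{2}≡19, 9^{4}≡20, 9^{8}≡28. So 9^{8} ≡ 28 (mod 31)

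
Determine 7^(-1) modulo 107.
Since 107 is prime, by Fermat 7^(-1) ≡ 7^{105} ≡ 46 mod 107. Verify: 7 × 46 = 322 ≡ 1 mod 107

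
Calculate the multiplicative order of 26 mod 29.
Powers of 26 mod 29: 26^1≡26, 26^2≡9, 26^3≡2, 26^4≡23, 26^5≡18, 26^6≡4, 26^7≡17, 26^8≡7, 26^9≡8, 26^10≡5, 26^11≡14, 26^12≡16, 26^13≡10, 26^14≡28, 26^15≡3, 26^16≡20, 26^17≡27, 26^18≡6, 26^19≡11, 26^20≡25, 26^21≡12, 26^22≡22, 26^23≡21, 26^24≡24, 26^25≡15, 26^26≡13, 26^27≡19, 26^28≡1. Order = 28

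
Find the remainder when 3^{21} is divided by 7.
By Fermat: 3^{6} ≡ 1 (mod 7). 21 = 3×6 + 3. So 3^{21} ≡ 3^{3} ≡ 6 (mod 7)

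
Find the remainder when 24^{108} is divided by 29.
By Fermat: 24^{28} ≡ 1 mod 29. 108 = 3×28 + 24. So 24^{108} ≡ 24^{24} ≡ 20 mod 29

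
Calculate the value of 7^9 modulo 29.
By repeated squaring mod 29: 7^{1}≡7, 7^{2}≡20, 7^{4}≡23, 7^{8}≡7. Then 7^{9} = 7^{8+1} ≡ 7 × 7 ≡ 20 mod 29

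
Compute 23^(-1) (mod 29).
Since 29 is prime, by Fermat 23^(-1) ≡ 23^{27} ≡ 24 (mod 29). Verify: 23 × 24 = 552 ≡ 1 (mod 29)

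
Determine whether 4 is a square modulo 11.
By Euler's criterion: 4^{5} ≡ 1 mod 11. Since this equals 1, 4 is a QR.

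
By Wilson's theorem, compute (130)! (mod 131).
By Wilson's theorem, (130)! ≡ -1 ≡ 130 (mod 131)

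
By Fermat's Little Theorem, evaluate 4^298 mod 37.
By Fermat: 4^{36} ≡ 1 mod 37. 298 ≡ 10 mod 36. So 4^{298} ≡ 4^{10} ≡ 33 mod 37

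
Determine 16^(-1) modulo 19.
Since 19 is prime, by Fermat 16^(-1) ≡ 16^{17} ≡ 6 mod 19. Verify: 16 × 6 = 96 ≡ 1 mod 19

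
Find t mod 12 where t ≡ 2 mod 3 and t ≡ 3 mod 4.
M = 3 × 4 = 12. M₁ = 4, y₁ ≡ 1 mod 3. M₂ = 3, y₂ ≡ 3 mod 4. t = 2×4×1 + 3×3×3 ≡ 11 mod 12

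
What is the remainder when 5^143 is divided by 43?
Using Fermat: 5^{42} ≡ 1 mod 43. 143 ≡ 17 mod 42. So 5^{143} ≡ 5^{17} ≡ 28 mod 43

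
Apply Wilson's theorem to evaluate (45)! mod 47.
(46)! = (45)! × (46) ≡ -1 (mod 47). So (45)! ≡ -1 × (46)^(-1) ≡ (-1)×(-1) = 1 (mod 47)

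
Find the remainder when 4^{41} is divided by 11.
By Fermat: 4^{10} ≡ 1 mod 11. 41 = 4×10 + 1. So 4^{41} ≡ 4^{1} ≡ 4 mod 11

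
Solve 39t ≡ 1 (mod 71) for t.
Since 71 is prime, by Fermat 39^(-1) ≡ 39^{69} ≡ 51 (mod 71). Verify: 39 × 51 = 1989 ≡ 1 (mod 71)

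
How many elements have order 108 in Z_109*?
There are φ(109-1) = φ(108) = 36 primitive roots modulo 109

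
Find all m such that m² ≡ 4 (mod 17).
The square roots of 4 mod 17 are 2 and 15. Verify: 2² = 4 ≡ 4 (mod 17)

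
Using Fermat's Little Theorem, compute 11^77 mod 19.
By Fermat: 11^{18} ≡ 1 mod 19. 77 = 4×18 + 5. So 11^{77} ≡ 11^{5} ≡ 7 mod 19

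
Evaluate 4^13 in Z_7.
Using Fermat: 4^{6} ≡ 1 mod 7. 13 ≡ 1 mod 6. So 4^{13} ≡ 4^{1} ≡ 4 mod 7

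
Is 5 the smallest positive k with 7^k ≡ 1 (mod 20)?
Powers of 7 mod 20: 7^1≡7, 7^2≡9, 7^3≡3, 7^4≡1. Already 7^4≡1, so the order is 4 < 5. No, the actual order is 4.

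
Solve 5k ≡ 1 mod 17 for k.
Since 17 is prime, by Fermat 5^(-1) ≡ 5^{15} ≡ 7 mod 17. Verify: 5 × 7 = 35 ≡ 1 mod 17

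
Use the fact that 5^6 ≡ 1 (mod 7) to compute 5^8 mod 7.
By Fermat: 5^{6} ≡ 1 (mod 7). So 5^{8} = 5^{6} · 5^{2} ≡ 5^{2} ≡ 4 (mod 7)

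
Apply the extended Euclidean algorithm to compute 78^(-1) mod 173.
Extended GCD: 78(-51) + 173(23) = 1. So 78^(-1) ≡ -51 ≡ 122 (mod 173). Verify: 78 × 122 = 9516 ≡ 1 (mod 173)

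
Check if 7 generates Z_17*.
ord_17(7) divides 16. For each prime q|16: 7^{8}≡16, none ≡ 1. So 7 has order 16 and is a primitive root mod 17.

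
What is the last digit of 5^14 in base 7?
Using Fermat: 5^{6} ≡ 1 mod 7. 14 ≡ 2 mod 6. So 5^{14} ≡ 5^{2} ≡ 4 mod 7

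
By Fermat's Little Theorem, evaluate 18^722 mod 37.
By Fermat: 18^{36} ≡ 1 mod 37. 722 ≡ 2 mod 36. So 18^{722} ≡ 18^{2} ≡ 28 mod 37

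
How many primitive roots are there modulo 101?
A prime p has φ(p-1) primitive roots; here φ(100) = 40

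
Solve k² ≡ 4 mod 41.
The square roots of 4 mod 41 are 2 and 39. Verify: 2² = 4 ≡ 4 mod 41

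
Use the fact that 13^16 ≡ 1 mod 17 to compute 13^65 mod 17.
By Fermat: 13^{16} ≡ 1 mod 17. 65 = 4×16 + 1. So 13^{65} ≡ 13^{1} ≡ 13 mod 17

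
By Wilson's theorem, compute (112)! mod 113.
By Wilson's theorem, (112)! ≡ -1 ≡ 112 mod 113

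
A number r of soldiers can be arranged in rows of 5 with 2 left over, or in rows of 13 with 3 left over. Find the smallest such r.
M = 5 × 13 = 65. M₁ = 13, y₁ ≡ 2 mod 5. M₂ = 5, y₂ ≡ 8 mod 13. r = 2×13×2 + 3×5×8 ≡ 42 mod 65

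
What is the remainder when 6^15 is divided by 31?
By repeated squaring (mod 31): 6^{1}≡6, 6^{2}≡5, 6^{4}≡25, 6^{8}≡5. Then 6^{15} = 6^{8+4+2+1} ≡ 5 × 25 × 5 × 6 ≡ 30 (mod 31)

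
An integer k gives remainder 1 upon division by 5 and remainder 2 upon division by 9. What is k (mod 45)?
M = 5 × 9 = 45. M₁ = 9, y₁ ≡ 4 (mod 5). M₂ = 5, y₂ ≡ 2 (mod 9). k = 1×9×4 + 2×5×2 ≡ 11 (mod 45)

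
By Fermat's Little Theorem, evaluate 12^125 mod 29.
By Fermat: 12^{28} ≡ 1 mod 29. 125 = 4×28 + 13. So 12^{125} ≡ 12^{13} ≡ 12 mod 29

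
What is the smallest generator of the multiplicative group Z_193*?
g = 5. Powers: [5, 25, 125, 46, 37, 185, ...] generates all 192 non-zero residues.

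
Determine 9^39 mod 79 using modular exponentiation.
By repeated squaring mod 79: 9^{1}≡9, 9^{2}≡2, 9^{4}≡4, 9^{8}≡16, 9^{16}≡19, 9^{32}≡45. Then 9^{39} = 9^{32+4+2+1} ≡ 45 × 4 × 2 × 9 ≡ 1 mod 79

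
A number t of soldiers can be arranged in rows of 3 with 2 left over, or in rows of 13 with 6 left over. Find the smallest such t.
M = 3 × 13 = 39. M₁ = 13, y₁ ≡ 1 mod 3. M₂ = 3, y₂ ≡ 9 mod 13. t = 2×13×1 + 6×3×9 ≡ 32 mod 39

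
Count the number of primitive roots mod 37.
There are φ(37-1) = φ(36) = 12 primitive roots modulo 37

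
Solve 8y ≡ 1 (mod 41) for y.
Since 41 is prime, by Fermat 8^(-1) ≡ 8^{39} ≡ 36 (mod 41). Verify: 8 × 36 = 288 ≡ 1 (mod 41)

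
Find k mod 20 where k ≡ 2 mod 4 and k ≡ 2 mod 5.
M = 4 × 5 = 20. M₁ = 5, y₁ ≡ 1 mod 4. M₂ = 4, y₂ ≡ 4 mod 5. k = 2×5×1 + 2×4×4 ≡ 2 mod 20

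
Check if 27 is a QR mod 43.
By Euler's criterion: 27^{21} ≡ 42 (mod 43). Since this equals -1 (≡ 42), 27 is not a QR.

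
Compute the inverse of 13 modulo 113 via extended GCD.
Extended GCD: 13(-26) + 113(3) = 1. So 13^(-1) ≡ -26 ≡ 87 mod 113. Verify: 13 × 87 = 1131 ≡ 1 mod 113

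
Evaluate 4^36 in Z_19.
Using Fermat: 4^{18} ≡ 1 (mod 19). 36 ≡ 0 (mod 18). So 4^{36} ≡ 4^{0} ≡ 1 (mod 19)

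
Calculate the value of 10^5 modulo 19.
By repeated squaring (mod 19): 10^{1}≡10, 10^{2}≡5, 10^{4}≡6. Then 10^{5} = 10^{4+1} ≡ 6 × 10 ≡ 3 (mod 19)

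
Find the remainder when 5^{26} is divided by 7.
By Fermat: 5^{6} ≡ 1 mod 7. 26 = 4×6 + 2. So 5^{26} ≡ 5^{2} ≡ 4 mod 7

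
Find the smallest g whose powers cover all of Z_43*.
g = 3. Powers: [3, 9, 27, 38, 28, 41, 37, 25, ...] generates all 42 non-zero residues.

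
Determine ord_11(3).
Powers of 3 mod 11: 3^1≡3, 3^2≡9, 3^3≡5, 3^4≡4, 3^5≡1. ord_11(3) = 5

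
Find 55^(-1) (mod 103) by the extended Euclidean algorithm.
Extended GCD: 55(15) + 103(-8) = 1. So 55^(-1) ≡ 15 (mod 103). Verify: 55 × 15 = 825 ≡ 1 (mod 103)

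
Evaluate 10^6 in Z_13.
By repeated squaring (mod 13): 10^{1}≡10, 10^{2}≡9, 10^{4}≡3. Then 10^{6} = 10^{4+2} ≡ 3 × 9 ≡ 1 (mod 13)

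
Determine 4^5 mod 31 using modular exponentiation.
By repeated squaring mod 31: 4^{1}≡4, 4^{2}≡16, 4^{4}≡8. Then 4^{5} = 4^{4+1} ≡ 8 × 4 ≡ 1 mod 31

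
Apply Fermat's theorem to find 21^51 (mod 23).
By Fermat: 21^{22} ≡ 1 (mod 23). 51 = 2×22 + 7. So 21^{51} ≡ 21^{7} ≡ 10 (mod 23)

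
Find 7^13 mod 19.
By repeated squaring mod 19: 7^{1}≡7, 7^{2}≡11, 7^{4}≡7, 7^{8}≡11. Then 7^{13} = 7^{8+4+1} ≡ 11 × 7 × 7 ≡ 7 mod 19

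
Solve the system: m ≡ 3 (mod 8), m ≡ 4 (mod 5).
M = 8 × 5 = 40. M₁ = 5, y₁ ≡ 5 (mod 8). M₂ = 8, y₂ ≡ 2 (mod 5). m = 3×5×5 + 4×8×2 ≡ 19 (mod 40)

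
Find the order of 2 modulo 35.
Powers of 2 mod 35: 2^1≡2, 2^2≡4, 2^3≡8, 2^4≡16, 2^5≡32, 2^6≡29, 2^7≡23, 2^8≡11, 2^9≡22, 2^10≡9, 2^11≡18, 2^12≡1. Order = 12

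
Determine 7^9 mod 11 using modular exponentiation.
By repeated squaring mod 11: 7^{1}≡7, 7^{2}≡5, 7^{4}≡3, 7^{8}≡9. Then 7^{9} = 7^{8+1} ≡ 9 × 7 ≡ 8 mod 11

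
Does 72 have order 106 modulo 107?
ord_107(72) divides 106. For each prime q|106: 72^{53}≡106, 72^{2}≡48, none ≡ 1. So 72 has order 106 and is a primitive root mod 107.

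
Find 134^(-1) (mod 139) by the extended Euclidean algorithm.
Extended GCD: 134(-28) + 139(27) = 1. So 134^(-1) ≡ -28 ≡ 111 (mod 139). Verify: 134 × 111 = 14874 ≡ 1 (mod 139)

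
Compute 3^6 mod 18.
By repeated squaring (mod 18): 3^{1}≡3, 3^{2}≡9, 3^{4}≡9. Then 3^{6} = 3^{4+2} ≡ 9 × 9 ≡ 9 (mod 18)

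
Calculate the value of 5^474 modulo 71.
Using Fermat: 5^{70} ≡ 1 mod 71. 474 ≡ 54 mod 70. So 5^{474} ≡ 5^{54} ≡ 57 mod 71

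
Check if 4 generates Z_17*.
4^{4} ≡ 1 (mod 17) and 4 < 16, so ord_17(4) = 4 ≠ 16 and 4 is not a primitive root.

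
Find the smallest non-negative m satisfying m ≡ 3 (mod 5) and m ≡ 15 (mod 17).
M = 5 × 17 = 85. M₁ = 17, y₁ ≡ 3 (mod 5). M₂ = 5, y₂ ≡ 7 (mod 17). m = 3×17×3 + 15×5×7 ≡ 83 (mod 85)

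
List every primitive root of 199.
There are φ(198) = 60 primitive roots mod 199: {3, 6, 15, 22, 30, 34, 38, 39, 41, 44, 48, 54, 68, 69, 71, 73, 75, 77, 84, 87, 95, 97, 99, 105, 108, 110, 113, 118, 119, 120, 127, 129, 133, 134, 142, 143, 146, 148, 149, 150, 152, 153, 154, 163, 164, 166, 167, 168, 170, 173, 176, 179, 183, 185, 186, 189, 190, 192, 195, 197}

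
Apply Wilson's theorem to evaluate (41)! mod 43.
(42)! = (41)! × (42) ≡ -1 (mod 43). So (41)! ≡ -1 × (42)^(-1) ≡ (-1)×(-1) = 1 (mod 43)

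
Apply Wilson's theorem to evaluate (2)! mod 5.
(4)! = (2)! × (3) × (4) ≡ -1 mod 5. So (2)! ≡ -1 × [(4)(3)]^(-1) ≡ 2 mod 5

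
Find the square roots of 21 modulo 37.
The square roots of 21 mod 37 are 13 and 24. Verify: 13² = 169 ≡ 21 (mod 37)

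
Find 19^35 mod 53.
By repeated squaring mod 53: 19^{1}≡19, 19^{2}≡43, 19^{4}≡47, 19^{8}≡36, 19^{16}≡24, 19^{32}≡46. Then 19^{35} = 19^{32+2+1} ≡ 46 × 43 × 19 ≡ 5 mod 53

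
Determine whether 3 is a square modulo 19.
By Euler's criterion: 3^{9} ≡ 18 (mod 19). Since this equals -1 (≡ 18), 3 is not a QR.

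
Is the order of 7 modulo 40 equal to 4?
Powers of 7 mod 40: 7^1≡7, 7^2≡9, 7^3≡23, 7^4≡1. First k with 7^k≡1 is k=4. Yes, ord_40(7) = 4.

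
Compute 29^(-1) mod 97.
Since 97 is prime, by Fermat 29^(-1) ≡ 29^{95} ≡ 87 mod 97. Verify: 29 × 87 = 2523 ≡ 1 mod 97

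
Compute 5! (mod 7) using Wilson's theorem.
(6)! = (5)! × (6) ≡ -1 (mod 7). So (5)! ≡ -1 × (6)^(-1) ≡ (-1)×(-1) = 1 (mod 7)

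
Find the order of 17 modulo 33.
Powers of 17 mod 33: 17^1≡17, 17^2≡25, 17^3≡29, 17^4≡31, 17^5≡32, 17^6≡16, 17^7≡8, 17^8≡4, 17^9≡2, 17^10≡1. ord_33(17) = 10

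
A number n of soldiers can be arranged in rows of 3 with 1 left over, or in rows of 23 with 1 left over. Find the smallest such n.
M = 3 × 23 = 69. M₁ = 23, y₁ ≡ 2 (mod 3). M₂ = 3, y₂ ≡ 8 (mod 23). n = 1×23×2 + 1×3×8 ≡ 1 (mod 69)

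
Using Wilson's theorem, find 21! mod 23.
(22)! = (21)! × (22) ≡ -1 (mod 23). So (21)! ≡ -1 × (22)^(-1) ≡ (-1)×(-1) = 1 (mod 23)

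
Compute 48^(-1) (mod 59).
Since 59 is prime, by Fermat 48^(-1) ≡ 48^{57} ≡ 16 (mod 59). Verify: 48 × 16 = 768 ≡ 1 (mod 59)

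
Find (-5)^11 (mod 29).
By repeated squaring (mod 29): (-5)^{1}≡24, (-5)^{2}≡25, (-5)^{4}≡16, (-5)^{8}≡24. Then (-5)^{11} = (-5)^{8+2+1} ≡ 24 × 25 × 24 ≡ 16 (mod 29)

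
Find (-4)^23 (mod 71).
By repeated squaring (mod 71): (-4)^{1}≡67, (-4)^{2}≡16, (-4)^{4}≡43, (-4)^{8}≡3, (-4)^{16}≡9. Then (-4)^{23} = (-4)^{16+4+2+1} ≡ 9 × 43 × 16 × 67 ≡ 11 (mod 71)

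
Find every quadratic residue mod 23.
QRs mod 23: {1, 2, 3, 4, 6, 8, 9, 12, 13, 16, 18}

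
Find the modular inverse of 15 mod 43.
Since 43 is prime, by Fermat 15^(-1) ≡ 15^{41} ≡ 23 mod 43. Verify: 15 × 23 = 345 ≡ 1 mod 43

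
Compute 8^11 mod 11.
Using Fermat: 8^{10} ≡ 1 mod 11. 11 ≡ 1 mod 10. So 8^{11} ≡ 8^{1} ≡ 8 mod 11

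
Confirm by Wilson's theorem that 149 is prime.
(148)! mod 149 = 148. Since this equals -1 (mod 149), Wilson confirms 149 is prime.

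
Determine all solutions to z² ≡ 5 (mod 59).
The square roots of 5 mod 59 are 51 and 8. Verify: 51² = 2601 ≡ 5 (mod 59)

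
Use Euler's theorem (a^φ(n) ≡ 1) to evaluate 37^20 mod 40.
By Euler: 37^{16} ≡ 1 mod 40 since gcd(37, 40) = 1. 20 = 1×16 + 4. So 37^{20} ≡ 37^{4} ≡ 1 mod 40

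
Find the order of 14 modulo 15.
Powers of 14 mod 15: 14^1≡14, 14^2≡1. ord_15(14) = 2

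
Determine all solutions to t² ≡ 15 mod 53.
The square roots of 15 mod 53 are 42 and 11. Verify: 42² = 1764 ≡ 15 mod 53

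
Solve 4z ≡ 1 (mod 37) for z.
Since 37 is prime, by Fermat 4^(-1) ≡ 4^{35} ≡ 28 (mod 37). Verify: 4 × 28 = 112 ≡ 1 (mod 37)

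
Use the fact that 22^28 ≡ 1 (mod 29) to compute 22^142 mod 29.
By Fermat: 22^{28} ≡ 1 (mod 29). 142 = 5×28 + 2. So 22^{142} ≡ 22^{2} ≡ 20 (mod 29)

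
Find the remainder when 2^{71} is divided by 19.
By Fermat: 2^{18} ≡ 1 mod 19. 71 = 3×18 + 17. So 2^{71} ≡ 2^{17} ≡ 10 mod 19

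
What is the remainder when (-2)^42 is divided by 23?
Using Fermat: (-2)^{22} ≡ 1 (mod 23). 42 ≡ 20 (mod 22). So (-2)^{42} ≡ (-2)^{20} ≡ 6 (mod 23)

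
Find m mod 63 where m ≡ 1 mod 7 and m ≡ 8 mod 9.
M = 7 × 9 = 63. M₁ = 9, y₁ ≡ 4 mod 7. M₂ = 7, y₂ ≡ 4 mod 9. m = 1×9×4 + 8×7×4 ≡ 8 mod 63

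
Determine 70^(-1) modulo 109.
Since 109 is prime, by Fermat 70^(-1) ≡ 70^{107} ≡ 95 (mod 109). Verify: 70 × 95 = 6650 ≡ 1 (mod 109)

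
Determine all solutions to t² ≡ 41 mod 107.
The square roots of 41 mod 107 are 83 and 24. Verify: 83² = 6889 ≡ 41 mod 107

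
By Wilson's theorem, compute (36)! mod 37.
By Wilson's theorem, (36)! ≡ -1 ≡ 36 mod 37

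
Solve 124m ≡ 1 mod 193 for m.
Since 193 is prime, by Fermat 124^(-1) ≡ 124^{191} ≡ 179 mod 193. Verify: 124 × 179 = 22196 ≡ 1 mod 193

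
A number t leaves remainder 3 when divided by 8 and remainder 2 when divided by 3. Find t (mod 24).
M = 8 × 3 = 24. M₁ = 3, y₁ ≡ 3 (mod 8). M₂ = 8, y₂ ≡ 2 (mod 3). t = 3×3×3 + 2×8×2 ≡ 11 (mod 24)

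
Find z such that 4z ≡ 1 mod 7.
Since 7 is prime, by Fermat 4^(-1) ≡ 4^{5} ≡ 2 mod 7. Verify: 4 × 2 = 8 ≡ 1 mod 7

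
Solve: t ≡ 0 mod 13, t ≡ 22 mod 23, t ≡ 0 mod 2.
M = 13 × 23 × 2 = 598. M₁ = 46, y₁ ≡ 2 mod 13. M₂ = 26, y₂ ≡ 8 mod 23. M₃ = 299, y₃ ≡ 1 mod 2. t = 0×46×2 + 22×26×8 + 0×299×1 ≡ 390 mod 598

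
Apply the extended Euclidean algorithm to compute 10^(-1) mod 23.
Extended GCD: 10(7) + 23(-3) = 1. So 10^(-1) ≡ 7 (mod 23). Verify: 10 × 7 = 70 ≡ 1 (mod 23)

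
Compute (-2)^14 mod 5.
Using Fermat: (-2)^{4} ≡ 1 mod 5. 14 ≡ 2 mod 4. So (-2)^{14} ≡ (-2)^{2} ≡ 4 mod 5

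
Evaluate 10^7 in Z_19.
By repeated squaring (mod 19): 10^{1}≡10, 10^{2}≡5, 10^{4}≡6. Then 10^{7} = 10^{4+2+1} ≡ 6 × 5 × 10 ≡ 15 (mod 19)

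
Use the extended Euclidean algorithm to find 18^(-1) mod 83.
Extended GCD: 18(-23) + 83(5) = 1. So 18^(-1) ≡ -23 ≡ 60 (mod 83). Verify: 18 × 60 = 1080 ≡ 1 (mod 83)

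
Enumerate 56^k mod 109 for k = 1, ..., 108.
56^1, 56^2, ..., 56^{108} mod 109: [56, 84, 17, 80, 11, 71, 52, 78, 8, 12, 18, 27, 95, 88, 23, 89, 79, 64, 96, 35, 107, 106, 50, 75, 58, 87, 76, 5, 62, 93, 85, 73, 55, 28, 42, 63, 40, 60, 90, 26, 39, 4, 6, 9, 68, 102, 44, 66, 99, 94, 32, 48, 72, 108, 53, 25, 92, 29, 98, 38, 57, 31, 101, 97, 91, 82, 14, 21, 86, 20, 30, 45, 13, 74, 2, 3, 59, 34, 51, 22, 33, 104, 47, 16, 24, 36, 54, 81, 67, 46, 69, 49, 19, 83, 70, 105, 103, 100, 41, 7, 65, 43, 10, 15, 77, 61, 37, 1]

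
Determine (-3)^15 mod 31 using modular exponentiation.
By repeated squaring mod 31: (-3)^{1}≡28, (-3)^{2}≡9, (-3)^{4}≡19, (-3)^{8}≡20. Then (-3)^{15} = (-3)^{8+4+2+1} ≡ 20 × 19 × 9 × 28 ≡ 1 mod 31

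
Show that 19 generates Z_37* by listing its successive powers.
19^1, 19^2, ..., 19^{36} mod 37: [19, 28, 14, 7, 22, 11, 24, 12, 6, 3, 20, 10, 5, 21, 29, 33, 35, 36, 18, 9, 23, 30, 15, 26, 13, 25, 31, 34, 17, 27, 32, 16, 8, 4, 2, 1]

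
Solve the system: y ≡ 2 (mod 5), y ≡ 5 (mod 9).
M = 5 × 9 = 45. M₁ = 9, y₁ ≡ 4 (mod 5). M₂ = 5, y₂ ≡ 2 (mod 9). y = 2×9×4 + 5×5×2 ≡ 32 (mod 45)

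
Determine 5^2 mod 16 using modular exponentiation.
5^{2} = 25 ≡ 9 mod 16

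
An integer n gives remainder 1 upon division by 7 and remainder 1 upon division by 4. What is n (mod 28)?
M = 7 × 4 = 28. M₁ = 4, y₁ ≡ 2 (mod 7). M₂ = 7, y₂ ≡ 3 (mod 4). n = 1×4×2 + 1×7×3 ≡ 1 (mod 28)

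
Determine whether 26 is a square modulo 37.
By Euler's criterion: 26^{18} ≡ 1 mod 37. Since this equals 1, 26 is a QR.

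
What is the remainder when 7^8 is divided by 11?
By repeated squaring (mod 11): 7^{1}≡7, 7^{2}≡5, 7^{4}≡3, 7^{8}≡9. So 7^{8} ≡ 9 (mod 11)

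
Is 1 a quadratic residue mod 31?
By Euler's criterion: 1^{15} ≡ 1 (mod 31). Since this equals 1, 1 is a QR.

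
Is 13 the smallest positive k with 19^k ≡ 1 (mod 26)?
Powers of 19 mod 26: 19^1≡19, 19^2≡23, 19^3≡21, 19^4≡9, 19^5≡15, 19^6≡25, 19^7≡7, 19^8≡3, 19^9≡5, 19^10≡17, 19^11≡11, 19^12≡1. Already 19^12≡1, so the order is 12 < 13. No, the actual order is 12.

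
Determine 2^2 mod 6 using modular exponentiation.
2^{2} = 4 ≡ 4 (mod 6)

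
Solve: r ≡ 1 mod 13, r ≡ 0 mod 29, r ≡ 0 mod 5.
M = 13 × 29 × 5 = 1885. M₁ = 145, y₁ ≡ 7 mod 13. M₂ = 65, y₂ ≡ 25 mod 29. M₃ = 377, y₃ ≡ 3 mod 5. r = 1×145×7 + 0×65×25 + 0×377×3 ≡ 1015 mod 1885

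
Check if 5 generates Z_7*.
ord_7(5) divides 6. For each prime q|6: 5^{3}≡6, 5^{2}≡4, none ≡ 1. So 5 has order 6 and is a primitive root mod 7.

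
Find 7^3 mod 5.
7^{3} = 343 ≡ 3 mod 5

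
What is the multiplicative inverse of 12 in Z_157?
Since 157 is prime, by Fermat 12^(-1) ≡ 12^{155} ≡ 144 mod 157. Verify: 12 × 144 = 1728 ≡ 1 mod 157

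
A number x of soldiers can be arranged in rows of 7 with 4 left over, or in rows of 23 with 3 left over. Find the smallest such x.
M = 7 × 23 = 161. M₁ = 23, y₁ ≡ 4 mod 7. M₂ = 7, y₂ ≡ 10 mod 23. x = 4×23×4 + 3×7×10 ≡ 95 mod 161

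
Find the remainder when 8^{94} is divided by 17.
By Fermat: 8^{16} ≡ 1 (mod 17). 94 = 5×16 + 14. So 8^{94} ≡ 8^{14} ≡ 4 (mod 17)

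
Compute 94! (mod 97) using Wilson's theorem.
(96)! = (94)! × (95) × (96) ≡ -1 (mod 97). So (94)! ≡ -1 × [(96)(95)]^(-1) ≡ 48 (mod 97)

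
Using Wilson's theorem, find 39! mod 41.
(40)! = (39)! × (40) ≡ -1 mod 41. So (39)! ≡ -1 × (40)^(-1) ≡ (-1)×(-1) = 1 mod 41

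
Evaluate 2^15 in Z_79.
By repeated squaring (mod 79): 2^{1}≡2, 2^{2}≡4, 2^{4}≡16, 2^{8}≡19. Then 2^{15} = 2^{8+4+2+1} ≡ 19 × 16 × 4 × 2 ≡ 62 (mod 79)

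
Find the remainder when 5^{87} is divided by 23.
By Fermat: 5^{22} ≡ 1 mod 23. 87 = 3×22 + 21. So 5^{87} ≡ 5^{21} ≡ 14 mod 23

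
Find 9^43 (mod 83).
By repeated squaring (mod 83): 9^{1}≡9, 9^{2}≡81, 9^{4}≡4, 9^{8}≡16, 9^{16}≡7, 9^{32}≡49. Then 9^{43} = 9^{32+8+2+1} ≡ 49 × 16 × 81 × 9 ≡ 81 (mod 83)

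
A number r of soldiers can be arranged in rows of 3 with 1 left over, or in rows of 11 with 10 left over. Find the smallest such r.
M = 3 × 11 = 33. M₁ = 11, y₁ ≡ 2 (mod 3). M₂ = 3, y₂ ≡ 4 (mod 11). r = 1×11×2 + 10×3×4 ≡ 10 (mod 33)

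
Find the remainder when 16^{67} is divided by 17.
By Fermat: 16^{16} ≡ 1 (mod 17). 67 = 4×16 + 3. So 16^{67} ≡ 16^{3} ≡ 16 (mod 17)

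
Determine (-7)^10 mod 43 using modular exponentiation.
By repeated squaring mod 43: (-7)^{1}≡36, (-7)^{2}≡6, (-7)^{4}≡36, (-7)^{8}≡6. Then (-7)^{10} = (-7)^{8+2} ≡ 6 × 6 ≡ 36 mod 43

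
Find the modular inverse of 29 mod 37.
Since 37 is prime, by Fermat 29^(-1) ≡ 29^{35} ≡ 23 (mod 37). Verify: 29 × 23 = 667 ≡ 1 (mod 37)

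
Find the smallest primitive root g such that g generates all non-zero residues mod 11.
g = 2. For each prime q|10: 2^{5}≡10, 2^{2}≡4, none ≡ 1, so ord_11(2) = 10 and 2 is a primitive root.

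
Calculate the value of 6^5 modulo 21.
By repeated squaring mod 21: 6^{1}≡6, 6^{2}≡15, 6^{4}≡15. Then 6^{5} = 6^{4+1} ≡ 15 × 6 ≡ 6 mod 21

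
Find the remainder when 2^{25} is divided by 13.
By Fermat: 2^{12} ≡ 1 (mod 13). 25 = 2×12 + 1. So 2^{25} ≡ 2^{1} ≡ 2 (mod 13)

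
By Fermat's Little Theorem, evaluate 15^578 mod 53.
By Fermat: 15^{52} ≡ 1 mod 53. 578 ≡ 6 mod 52. So 15^{578} ≡ 15^{6} ≡ 24 mod 53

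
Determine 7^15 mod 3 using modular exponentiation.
Using Fermat: 7^{2} ≡ 1 (mod 3). 15 ≡ 1 (mod 2). So 7^{15} ≡ 7^{1} ≡ 1 (mod 3)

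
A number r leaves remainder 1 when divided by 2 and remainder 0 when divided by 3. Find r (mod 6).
M = 2 × 3 = 6. M₁ = 3, y₁ ≡ 1 (mod 2). M₂ = 2, y₂ ≡ 2 (mod 3). r = 1×3×1 + 0×2×2 ≡ 3 (mod 6)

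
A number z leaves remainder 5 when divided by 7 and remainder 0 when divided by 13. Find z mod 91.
M = 7 × 13 = 91. M₁ = 13, y₁ ≡ 6 mod 7. M₂ = 7, y₂ ≡ 2 mod 13. z = 5×13×6 + 0×7×2 ≡ 26 mod 91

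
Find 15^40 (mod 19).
Using Fermat: 15^{18} ≡ 1 (mod 19). 40 ≡ 4 (mod 18). So 15^{40} ≡ 15^{4} ≡ 9 (mod 19)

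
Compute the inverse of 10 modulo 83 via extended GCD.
Extended GCD: 10(25) + 83(-3) = 1. So 10^(-1) ≡ 25 mod 83. Verify: 10 × 25 = 250 ≡ 1 mod 83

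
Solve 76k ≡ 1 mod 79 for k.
Since 79 is prime, by Fermat 76^(-1) ≡ 76^{77} ≡ 26 mod 79. Verify: 76 × 26 = 1976 ≡ 1 mod 79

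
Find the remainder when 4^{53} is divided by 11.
By Fermat: 4^{10} ≡ 1 mod 11. 53 = 5×10 + 3. So 4^{53} ≡ 4^{3} ≡ 9 mod 11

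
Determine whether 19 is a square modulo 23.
By Euler's criterion: 19^{11} ≡ 22 (mod 23). Since this equals -1 (≡ 22), 19 is not a QR.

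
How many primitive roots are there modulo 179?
Number of primitive roots mod 179 = φ(p-1) = φ(178) = 88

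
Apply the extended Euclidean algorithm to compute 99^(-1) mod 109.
Extended GCD: 99(-11) + 109(10) = 1. So 99^(-1) ≡ -11 ≡ 98 (mod 109). Verify: 99 × 98 = 9702 ≡ 1 (mod 109)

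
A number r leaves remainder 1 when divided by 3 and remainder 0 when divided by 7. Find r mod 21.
M = 3 × 7 = 21. M₁ = 7, y₁ ≡ 1 mod 3. M₂ = 3, y₂ ≡ 5 mod 7. r = 1×7×1 + 0×3×5 ≡ 7 mod 21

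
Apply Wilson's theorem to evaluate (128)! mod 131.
(130)! = (128)! × (129) × (130) ≡ -1 mod 131. So (128)! ≡ -1 × [(130)(129)]^(-1) ≡ 65 mod 131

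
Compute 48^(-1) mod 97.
Since 97 is prime, by Fermat 48^(-1) ≡ 48^{95} ≡ 95 mod 97. Verify: 48 × 95 = 4560 ≡ 1 mod 97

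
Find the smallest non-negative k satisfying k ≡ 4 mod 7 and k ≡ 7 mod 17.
M = 7 × 17 = 119. M₁ = 17, y₁ ≡ 5 mod 7. M₂ = 7, y₂ ≡ 5 mod 17. k = 4×17×5 + 7×7×5 ≡ 109 mod 119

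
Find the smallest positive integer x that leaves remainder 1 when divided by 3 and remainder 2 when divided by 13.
M = 3 × 13 = 39. M₁ = 13, y₁ ≡ 1 mod 3. M₂ = 3, y₂ ≡ 9 mod 13. x = 1×13×1 + 2×3×9 ≡ 28 mod 39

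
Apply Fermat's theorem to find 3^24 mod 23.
By Fermat: 3^{22} ≡ 1 mod 23. So 3^{24} = 3^{22} · 3^{2} ≡ 3^{2} ≡ 9 mod 23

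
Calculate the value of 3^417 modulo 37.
Using Fermat: 3^{36} ≡ 1 (mod 37). 417 ≡ 21 (mod 36). So 3^{417} ≡ 3^{21} ≡ 27 (mod 37)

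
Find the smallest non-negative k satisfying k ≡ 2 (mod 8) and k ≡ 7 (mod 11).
M = 8 × 11 = 88. M₁ = 11, y₁ ≡ 3 (mod 8). M₂ = 8, y₂ ≡ 7 (mod 11). k = 2×11×3 + 7×8×7 ≡ 18 (mod 88)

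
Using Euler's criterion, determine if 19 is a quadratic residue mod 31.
By Euler's criterion: 19^{15} ≡ 1 (mod 31). Since this equals 1, 19 is a QR.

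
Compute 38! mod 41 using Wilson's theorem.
(40)! = (38)! × (39) × (40) ≡ -1 mod 41. So (38)! ≡ -1 × [(40)(39)]^(-1) ≡ 20 mod 41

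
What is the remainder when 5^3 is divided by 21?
5^{3} = 125 ≡ 20 mod 21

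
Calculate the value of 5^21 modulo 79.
By repeated squaring (mod 79): 5^{1}≡5, 5^{2}≡25, 5^{4}≡72, 5^{8}≡49, 5^{16}≡31. Then 5^{21} = 5^{16+4+1} ≡ 31 × 72 × 5 ≡ 21 (mod 79)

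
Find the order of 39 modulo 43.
Powers of 39 mod 43: 39^1≡39, 39^2≡16, 39^3≡22, 39^4≡41, 39^5≡8, 39^6≡11, 39^7≡42, 39^8≡4, 39^9≡27, 39^10≡21, 39^11≡2, 39^12≡35, 39^13≡32, 39^14≡1. Order = 14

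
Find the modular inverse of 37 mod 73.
Since 73 is prime, by Fermat 37^(-1) ≡ 37^{71} ≡ 2 (mod 73). Verify: 37 × 2 = 74 ≡ 1 (mod 73)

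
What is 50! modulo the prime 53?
(52)! = (50)! × (51) × (52) ≡ -1 (mod 53). So (50)! ≡ -1 × [(52)(51)]^(-1) ≡ 26 (mod 53)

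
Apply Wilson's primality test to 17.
(16)! mod 17 = 16. Since 16 ≡ -1 (mod 17), 17 is prime.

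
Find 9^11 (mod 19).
By repeated squaring (mod 19): 9^{1}≡9, 9^{2}≡5, 9^{4}≡6, 9^{8}≡17. Then 9^{11} = 9^{8+2+1} ≡ 17 × 5 × 9 ≡ 5 (mod 19)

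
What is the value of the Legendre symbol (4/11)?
(4/11) = 4^{5} mod 11 = 1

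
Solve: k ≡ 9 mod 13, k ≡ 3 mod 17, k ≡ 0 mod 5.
M = 13 × 17 × 5 = 1105. M₁ = 85, y₁ ≡ 2 mod 13. M₂ = 65, y₂ ≡ 11 mod 17. M₃ = 221, y₃ ≡ 1 mod 5. k = 9×85×2 + 3×65×11 + 0×221×1 ≡ 360 mod 1105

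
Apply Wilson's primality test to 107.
(106)! mod 107 = 106. Since 106 ≡ -1 mod 107, 107 is prime.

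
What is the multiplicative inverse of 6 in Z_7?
Since 7 is prime, by Fermat 6^(-1) ≡ 6^{5} ≡ 6 mod 7. Verify: 6 × 6 = 36 ≡ 1 mod 7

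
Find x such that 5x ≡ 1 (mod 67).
Since 67 is prime, by Fermat 5^(-1) ≡ 5^{65} ≡ 27 (mod 67). Verify: 5 × 27 = 135 ≡ 1 (mod 67)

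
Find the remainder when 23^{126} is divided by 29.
By Fermat: 23^{28} ≡ 1 (mod 29). 126 = 4×28 + 14. So 23^{126} ≡ 23^{14} ≡ 1 (mod 29)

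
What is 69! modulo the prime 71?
(70)! = (69)! × (70) ≡ -1 mod 71. So (69)! ≡ -1 × (70)^(-1) ≡ (-1)×(-1) = 1 mod 71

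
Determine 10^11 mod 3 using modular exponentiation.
Using Fermat: 10^{2} ≡ 1 mod 3. 11 ≡ 1 mod 2. So 10^{11} ≡ 10^{1} ≡ 1 mod 3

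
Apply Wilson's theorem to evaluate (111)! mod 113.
(112)! = (111)! × (112) ≡ -1 (mod 113). So (111)! ≡ -1 × (112)^(-1) ≡ (-1)×(-1) = 1 (mod 113)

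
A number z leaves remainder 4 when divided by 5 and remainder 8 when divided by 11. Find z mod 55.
M = 5 × 11 = 55. M₁ = 11, y₁ ≡ 1 mod 5. M₂ = 5, y₂ ≡ 9 mod 11. z = 4×11×1 + 8×5×9 ≡ 19 mod 55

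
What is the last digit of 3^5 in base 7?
By repeated squaring mod 7: 3^{1}≡3, 3^{2}≡2, 3^{4}≡4. Then 3^{5} = 3^{4+1} ≡ 4 × 3 ≡ 5 mod 7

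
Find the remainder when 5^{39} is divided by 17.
By Fermat: 5^{16} ≡ 1 mod 17. 39 = 2×16 + 7. So 5^{39} ≡ 5^{7} ≡ 10 mod 17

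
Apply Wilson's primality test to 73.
(72)! mod 73 = 72. Since 72 ≡ -1 mod 73, 73 is prime.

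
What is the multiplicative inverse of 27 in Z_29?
Since 29 is prime, by Fermat 27^(-1) ≡ 27^{27} ≡ 14 (mod 29). Verify: 27 × 14 = 378 ≡ 1 (mod 29)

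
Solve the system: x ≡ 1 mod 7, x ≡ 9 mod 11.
M = 7 × 11 = 77. M₁ = 11, y₁ ≡ 2 mod 7. M₂ = 7, y₂ ≡ 8 mod 11. x = 1×11×2 + 9×7×8 ≡ 64 mod 77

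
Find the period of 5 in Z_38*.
Powers of 5 mod 38: 5^1≡5, 5^2≡25, 5^3≡11, 5^4≡17, 5^5≡9, 5^6≡7, 5^7≡35, 5^8≡23, 5^9≡1. So the order of 5 is 9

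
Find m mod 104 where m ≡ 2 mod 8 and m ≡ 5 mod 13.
M = 8 × 13 = 104. M₁ = 13, y₁ ≡ 5 mod 8. M₂ = 8, y₂ ≡ 5 mod 13. m = 2×13×5 + 5×8×5 ≡ 18 mod 104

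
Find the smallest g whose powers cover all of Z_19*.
g = 2. Powers: [2, 4, 8, 16, 13, 7, 14, 9, 18, 17, ...] generates all 18 non-zero residues.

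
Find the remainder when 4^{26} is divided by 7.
By Fermat: 4^{6} ≡ 1 (mod 7). 26 = 4×6 + 2. So 4^{26} ≡ 4^{2} ≡ 2 (mod 7)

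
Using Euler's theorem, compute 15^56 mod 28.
By Euler: 15^{12} ≡ 1 (mod 28) since gcd(15, 28) = 1. 56 = 4×12 + 8. So 15^{56} ≡ 15^{8} ≡ 1 (mod 28)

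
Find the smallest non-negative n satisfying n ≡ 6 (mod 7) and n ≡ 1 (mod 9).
M = 7 × 9 = 63. M₁ = 9, y₁ ≡ 4 (mod 7). M₂ = 7, y₂ ≡ 4 (mod 9). n = 6×9×4 + 1×7×4 ≡ 55 (mod 63)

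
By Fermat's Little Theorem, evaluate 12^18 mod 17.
By Fermat: 12^{16} ≡ 1 (mod 17). So 12^{18} = 12^{16} · 12^{2} ≡ 12^{2} ≡ 8 (mod 17)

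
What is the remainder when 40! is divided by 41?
By Wilson's theorem, (40)! ≡ -1 ≡ 40 (mod 41)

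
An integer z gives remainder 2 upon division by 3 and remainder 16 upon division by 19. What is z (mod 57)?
M = 3 × 19 = 57. M₁ = 19, y₁ ≡ 1 (mod 3). M₂ = 3, y₂ ≡ 13 (mod 19). z = 2×19×1 + 16×3×13 ≡ 35 (mod 57)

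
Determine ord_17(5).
Powers of 5 mod 17: 5^1≡5, 5^2≡8, 5^3≡6, 5^4≡13, 5^5≡14, 5^6≡2, 5^7≡10, 5^8≡16, 5^9≡12, 5^10≡9, 5^11≡11, 5^12≡4, 5^13≡3, 5^14≡15, 5^15≡7, 5^16≡1. ord_17(5) = 16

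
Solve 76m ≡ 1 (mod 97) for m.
Since 97 is prime, by Fermat 76^(-1) ≡ 76^{95} ≡ 60 (mod 97). Verify: 76 × 60 = 4560 ≡ 1 (mod 97)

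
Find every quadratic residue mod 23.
QRs mod 23: {1, 2, 3, 4, 6, 8, 9, 12, 13, 16, 18}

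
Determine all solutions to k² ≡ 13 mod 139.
The square roots of 13 mod 139 are 41 and 98. Verify: 41² = 1681 ≡ 13 mod 139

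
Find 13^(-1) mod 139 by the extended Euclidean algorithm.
Extended GCD: 13(-32) + 139(3) = 1. So 13^(-1) ≡ -32 ≡ 107 mod 139. Verify: 13 × 107 = 1391 ≡ 1 mod 139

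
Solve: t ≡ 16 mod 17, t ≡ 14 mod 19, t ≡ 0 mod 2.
M = 17 × 19 × 2 = 646. M₁ = 38, y₁ ≡ 13 mod 17. M₂ = 34, y₂ ≡ 14 mod 19. M₃ = 323, y₃ ≡ 1 mod 2. t = 16×38×13 + 14×34×14 + 0×323×1 ≡ 356 mod 646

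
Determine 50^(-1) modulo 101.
Since 101 is prime, by Fermat 50^(-1) ≡ 50^{99} ≡ 99 (mod 101). Verify: 50 × 99 = 4950 ≡ 1 (mod 101)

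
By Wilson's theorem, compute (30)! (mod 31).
By Wilson's theorem, (30)! ≡ -1 ≡ 30 (mod 31)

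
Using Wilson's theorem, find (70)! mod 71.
By Wilson's theorem, (70)! ≡ -1 ≡ 70 mod 71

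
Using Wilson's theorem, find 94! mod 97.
(96)! = (94)! × (95) × (96) ≡ -1 mod 97. So (94)! ≡ -1 × [(96)(95)]^(-1) ≡ 48 mod 97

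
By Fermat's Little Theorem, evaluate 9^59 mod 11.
By Fermat: 9^{10} ≡ 1 (mod 11). 59 = 5×10 + 9. So 9^{59} ≡ 9^{9} ≡ 5 (mod 11)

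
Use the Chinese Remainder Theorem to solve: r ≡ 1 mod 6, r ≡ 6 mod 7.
M = 6 × 7 = 42. M₁ = 7, y₁ ≡ 1 mod 6. M₂ = 6, y₂ ≡ 6 mod 7. r = 1×7×1 + 6×6×6 ≡ 13 mod 42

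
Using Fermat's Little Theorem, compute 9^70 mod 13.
By Fermat: 9^{12} ≡ 1 mod 13. 70 = 5×12 + 10. So 9^{70} ≡ 9^{10} ≡ 9 mod 13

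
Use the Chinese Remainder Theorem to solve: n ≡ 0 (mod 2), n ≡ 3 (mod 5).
M = 2 × 5 = 10. M₁ = 5, y₁ ≡ 1 (mod 2). M₂ = 2, y₂ ≡ 3 (mod 5). n = 0×5×1 + 3×2×3 ≡ 8 (mod 10)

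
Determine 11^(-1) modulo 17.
Since 17 is prime, by Fermat 11^(-1) ≡ 11^{15} ≡ 14 mod 17. Verify: 11 × 14 = 154 ≡ 1 mod 17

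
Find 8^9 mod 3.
Using Fermat: 8^{2} ≡ 1 mod 3. 9 ≡ 1 mod 2. So 8^{9} ≡ 8^{1} ≡ 2 mod 3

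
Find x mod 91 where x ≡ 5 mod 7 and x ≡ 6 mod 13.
M = 7 × 13 = 91. M₁ = 13, y₁ ≡ 6 mod 7. M₂ = 7, y₂ ≡ 2 mod 13. x = 5×13×6 + 6×7×2 ≡ 19 mod 91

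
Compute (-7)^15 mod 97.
By repeated squaring (mod 97): (-7)^{1}≡90, (-7)^{2}≡49, (-7)^{4}≡73, (-7)^{8}≡91. Then (-7)^{15} = (-7)^{8+4+2+1} ≡ 91 × 73 × 49 × 90 ≡ 78 (mod 97)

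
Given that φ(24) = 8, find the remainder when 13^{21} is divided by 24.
By Euler: 13^{8} ≡ 1 mod 24 since gcd(13, 24) = 1. 21 = 2×8 + 5. So 13^{21} ≡ 13^{5} ≡ 13 mod 24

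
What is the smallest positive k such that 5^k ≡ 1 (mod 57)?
Powers of 5 mod 57: 5^1≡5, 5^2≡25, 5^3≡11, 5^4≡55, 5^5≡47, 5^6≡7, 5^7≡35, 5^8≡4, 5^9≡20, 5^10≡43, 5^11≡44, 5^12≡49, 5^13≡17, 5^14≡28, 5^15≡26, 5^16≡16, 5^17≡23, 5^18≡1. Order = 18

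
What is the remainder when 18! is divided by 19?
By Wilson's theorem, (18)! ≡ -1 ≡ 18 mod 19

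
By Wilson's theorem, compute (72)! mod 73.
By Wilson's theorem, (72)! ≡ -1 ≡ 72 mod 73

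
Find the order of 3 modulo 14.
Powers of 3 mod 14: 3^1≡3, 3^2≡9, 3^3≡13, 3^4≡11, 3^5≡5, 3^6≡1. Order = 6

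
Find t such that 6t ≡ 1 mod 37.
Since 37 is prime, by Fermat 6^(-1) ≡ 6^{35} ≡ 31 mod 37. Verify: 6 × 31 = 186 ≡ 1 mod 37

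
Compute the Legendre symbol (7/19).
(7/19) = 7^{9} mod 19 = 1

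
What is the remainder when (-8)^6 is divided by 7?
Using Fermat: (-8)^{6} ≡ 1 mod 7. 6 ≡ 0 mod 6. So (-8)^{6} ≡ (-8)^{0} ≡ 1 mod 7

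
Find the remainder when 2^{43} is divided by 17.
By Fermat: 2^{16} ≡ 1 mod 17. 43 = 2×16 + 11. So 2^{43} ≡ 2^{11} ≡ 8 mod 17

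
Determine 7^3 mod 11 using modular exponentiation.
7^{3} = 343 ≡ 2 (mod 11)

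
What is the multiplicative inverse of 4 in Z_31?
Since 31 is prime, by Fermat 4^(-1) ≡ 4^{29} ≡ 8 (mod 31). Verify: 4 × 8 = 32 ≡ 1 (mod 31)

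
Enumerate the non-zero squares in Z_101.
QRs mod 101: {1, 4, 5, 6, 9, 13, 14, 16, 17, 19, 20, 21, 22, 23, 24, 25, 30, 31, 33, 36, 37, 43, 45, 47, 49, 52, 54, 56, 58, 64, 65, 68, 70, 71, 76, 77, 78, 79, 80, 81, 82, 84, 85, 87, 88, 92, 95, 96, 97, 100}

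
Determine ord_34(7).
Powers of 7 mod 34: 7^1≡7, 7^2≡15, 7^3≡3, 7^4≡21, 7^5≡11, 7^6≡9, 7^7≡29, 7^8≡33, 7^9≡27, 7^10≡19, 7^11≡31, 7^12≡13, 7^13≡23, 7^14≡25, 7^15≡5, 7^16≡1. So the order of 7 is 16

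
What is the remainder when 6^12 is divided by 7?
Using Fermat: 6^{6} ≡ 1 mod 7. 12 ≡ 0 mod 6. So 6^{12} ≡ 6^{0} ≡ 1 mod 7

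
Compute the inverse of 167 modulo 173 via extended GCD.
Extended GCD: 167(-29) + 173(28) = 1. So 167^(-1) ≡ -29 ≡ 144 mod 173. Verify: 167 × 144 = 24048 ≡ 1 mod 173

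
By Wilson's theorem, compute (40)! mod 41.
By Wilson's theorem, (40)! ≡ -1 ≡ 40 mod 41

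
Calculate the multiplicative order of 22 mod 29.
Powers of 22 mod 29: 22^1≡22, 22^2≡20, 22^3≡5, 22^4≡23, 22^5≡13, 22^6≡25, 22^7≡28, 22^8≡7, 22^9≡9, 22^10≡24, 22^11≡6, 22^12≡16, 22^13≡4, 22^14≡1. ord_29(22) = 14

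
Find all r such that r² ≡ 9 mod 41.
The square roots of 9 mod 41 are 38 and 3. Verify: 38² = 1444 ≡ 9 mod 41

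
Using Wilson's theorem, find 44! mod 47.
(46)! = (44)! × (45) × (46) ≡ -1 (mod 47). So (44)! ≡ -1 × [(46)(45)]^(-1) ≡ 23 (mod 47)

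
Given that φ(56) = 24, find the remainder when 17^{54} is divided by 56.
By Euler: 17^{24} ≡ 1 mod 56 since gcd(17, 56) = 1. 54 = 2×24 + 6. So 17^{54} ≡ 17^{6} ≡ 1 mod 56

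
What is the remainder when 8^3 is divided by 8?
8^{3} = 512 ≡ 0 (mod 8)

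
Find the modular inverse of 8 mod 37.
Since 37 is prime, by Fermat 8^(-1) ≡ 8^{35} ≡ 14 mod 37. Verify: 8 × 14 = 112 ≡ 1 mod 37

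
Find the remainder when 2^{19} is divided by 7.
By Fermat: 2^{6} ≡ 1 (mod 7). 19 = 3×6 + 1. So 2^{19} ≡ 2^{1} ≡ 2 (mod 7)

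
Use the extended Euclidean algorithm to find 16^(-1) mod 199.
Extended GCD: 16(-87) + 199(7) = 1. So 16^(-1) ≡ -87 ≡ 112 (mod 199). Verify: 16 × 112 = 1792 ≡ 1 (mod 199)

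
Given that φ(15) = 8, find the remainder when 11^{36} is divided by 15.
By Euler: 11^{8} ≡ 1 mod 15 since gcd(11, 15) = 1. 36 = 4×8 + 4. So 11^{36} ≡ 11^{4} ≡ 1 mod 15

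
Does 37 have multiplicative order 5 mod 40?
Powers of 37 mod 40: 37^1≡37, 37^2≡9, 37^3≡13, 37^4≡1. Already 37^4≡1, so the order is 4 < 5. No, the actual order is 4.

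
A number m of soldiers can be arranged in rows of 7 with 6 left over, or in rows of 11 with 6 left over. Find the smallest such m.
M = 7 × 11 = 77. M₁ = 11, y₁ ≡ 2 mod 7. M₂ = 7, y₂ ≡ 8 mod 11. m = 6×11×2 + 6×7×8 ≡ 6 mod 77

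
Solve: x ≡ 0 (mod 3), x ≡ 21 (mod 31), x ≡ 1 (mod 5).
M = 3 × 31 × 5 = 465. M₁ = 155, y₁ ≡ 2 (mod 3). M₂ = 15, y₂ ≡ 29 (mod 31). M₃ = 93, y₃ ≡ 2 (mod 5). x = 0×155×2 + 21×15×29 + 1×93×2 ≡ 21 (mod 465)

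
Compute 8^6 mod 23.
By repeated squaring mod 23: 8^{1}≡8, 8^{2}≡18, 8^{4}≡2. Then 8^{6} = 8^{4+2} ≡ 2 × 18 ≡ 13 mod 23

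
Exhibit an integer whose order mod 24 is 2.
17 has order 2 mod 24 since 17^{2} ≡ 1 (mod 24) and no smaller power works.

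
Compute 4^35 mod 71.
By repeated squaring mod 71: 4^{1}≡4, 4^{2}≡16, 4^{4}≡43, 4^{8}≡3, 4^{16}≡9, 4^{32}≡10. Then 4^{35} = 4^{32+2+1} ≡ 10 × 16 × 4 ≡ 1 mod 71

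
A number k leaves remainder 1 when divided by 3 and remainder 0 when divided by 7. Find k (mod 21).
M = 3 × 7 = 21. M₁ = 7, y₁ ≡ 1 (mod 3). M₂ = 3, y₂ ≡ 5 (mod 7). k = 1×7×1 + 0×3×5 ≡ 7 (mod 21)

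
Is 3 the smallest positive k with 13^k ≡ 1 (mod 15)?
Powers of 13 mod 15: 13^1≡13, 13^2≡4, 13^3≡7, 13^4≡1. 13^3≡7≢1, so ord ≠ 3. No, the actual order is 4.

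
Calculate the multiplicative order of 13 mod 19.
Powers of 13 mod 19: 13^1≡13, 13^2≡17, 13^3≡12, 13^4≡4, 13^5≡14, 13^6≡11, 13^7≡10, 13^8≡16, 13^9≡18, 13^10≡6, 13^11≡2, 13^12≡7, 13^13≡15, 13^14≡5, 13^15≡8, 13^16≡9, 13^17≡3, 13^18≡1. Order = 18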